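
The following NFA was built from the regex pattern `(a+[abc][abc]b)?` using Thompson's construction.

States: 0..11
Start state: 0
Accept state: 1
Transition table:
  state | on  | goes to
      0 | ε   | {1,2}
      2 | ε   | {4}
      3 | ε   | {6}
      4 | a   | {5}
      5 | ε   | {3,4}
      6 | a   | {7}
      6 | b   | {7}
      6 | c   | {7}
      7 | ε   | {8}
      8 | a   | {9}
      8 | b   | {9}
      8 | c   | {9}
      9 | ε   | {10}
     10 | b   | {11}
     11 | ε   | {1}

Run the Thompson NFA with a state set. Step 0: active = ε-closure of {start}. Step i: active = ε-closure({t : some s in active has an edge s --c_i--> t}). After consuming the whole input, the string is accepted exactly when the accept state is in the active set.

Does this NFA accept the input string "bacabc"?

Answer: REJECT

Derivation:
S₀ = ε-closure({0}) = {0,1,2,4}
'b' @ 1: {}  — state set empty
rest 'acabc' ignored (set empty)
after full input: {}  (accept=1 not in)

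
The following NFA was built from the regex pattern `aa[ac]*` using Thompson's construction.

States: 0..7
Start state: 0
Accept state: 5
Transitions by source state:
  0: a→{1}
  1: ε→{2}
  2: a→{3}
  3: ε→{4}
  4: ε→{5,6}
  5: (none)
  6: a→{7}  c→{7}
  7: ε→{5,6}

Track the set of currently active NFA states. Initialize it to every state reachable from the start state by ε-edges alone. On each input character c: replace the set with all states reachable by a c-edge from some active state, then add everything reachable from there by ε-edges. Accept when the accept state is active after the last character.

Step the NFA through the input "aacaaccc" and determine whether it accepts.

Answer: ACCEPT

Trace:
S₀ = ε-closure({0}) = {0}
'a' @ 1: {1,2}
'a' @ 2: {3,4,5,6}  (accept∈set)
'c' @ 3: {5,6,7}  (accept∈set)
'a' @ 4: {5,6,7}  (accept∈set)
'a' @ 5: {5,6,7}  (accept∈set)
'c' @ 6: {5,6,7}  (accept∈set)
'c' @ 7: {5,6,7}  (accept∈set)
'c' @ 8: {5,6,7}  (accept∈set)
final: {5,6,7}; accept 5 in set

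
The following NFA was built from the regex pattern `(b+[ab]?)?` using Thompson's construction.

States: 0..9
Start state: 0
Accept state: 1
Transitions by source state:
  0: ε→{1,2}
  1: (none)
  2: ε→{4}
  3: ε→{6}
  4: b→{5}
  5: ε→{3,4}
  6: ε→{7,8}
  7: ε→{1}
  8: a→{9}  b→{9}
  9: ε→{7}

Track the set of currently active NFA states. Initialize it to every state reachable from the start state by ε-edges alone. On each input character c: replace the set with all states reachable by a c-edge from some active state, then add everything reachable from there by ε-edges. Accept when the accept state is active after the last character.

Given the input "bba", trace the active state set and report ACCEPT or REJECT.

Answer: ACCEPT

Derivation:
initial (ε-close {0}): {0,1,2,4}
'b' @ 1: {1,3,4,5,6,7,8}  ✓accept
'b' @ 2: {1,3,4,5,6,7,8,9}  ✓accept
'a' @ 3: {1,7,9}  ✓accept
final: {1,7,9}; accept 1 in set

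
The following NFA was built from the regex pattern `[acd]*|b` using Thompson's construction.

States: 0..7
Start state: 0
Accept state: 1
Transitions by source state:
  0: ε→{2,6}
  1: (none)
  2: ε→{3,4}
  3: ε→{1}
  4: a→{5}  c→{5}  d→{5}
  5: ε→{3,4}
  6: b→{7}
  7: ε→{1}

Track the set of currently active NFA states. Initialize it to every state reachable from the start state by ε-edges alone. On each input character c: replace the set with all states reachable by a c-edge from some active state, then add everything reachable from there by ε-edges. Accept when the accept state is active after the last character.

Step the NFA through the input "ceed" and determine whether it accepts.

Answer: REJECT

Trace:
initial (ε-close {0}): {0,1,2,3,4,6}
'c' @ 1: {1,3,4,5}  ✓accept
'e' @ 2: {}  — dead — no transitions
rest 'ed' ignored (set empty)
final: {}; accept 1 not in set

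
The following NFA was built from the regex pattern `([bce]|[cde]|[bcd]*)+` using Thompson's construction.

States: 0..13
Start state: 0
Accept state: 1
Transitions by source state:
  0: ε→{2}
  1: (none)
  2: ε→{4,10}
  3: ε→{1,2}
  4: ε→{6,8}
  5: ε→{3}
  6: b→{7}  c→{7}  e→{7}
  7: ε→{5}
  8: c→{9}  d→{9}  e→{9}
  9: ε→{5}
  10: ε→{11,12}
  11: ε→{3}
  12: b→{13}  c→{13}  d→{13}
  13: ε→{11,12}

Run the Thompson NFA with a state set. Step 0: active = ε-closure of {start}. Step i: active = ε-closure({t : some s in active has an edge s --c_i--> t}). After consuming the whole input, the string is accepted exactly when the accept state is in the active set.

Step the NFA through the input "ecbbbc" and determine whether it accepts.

Answer: ACCEPT

Derivation:
initial (ε-close {0}): {0,1,2,3,4,6,8,10,11,12}
'e' @ 1: {1,2,3,4,5,6,7,8,9,10,11,12}  [accepting]
'c' @ 2: {1,2,3,4,5,6,7,8,9,10,11,12,13}  [accepting]
'b' @ 3: {1,2,3,4,5,6,7,8,10,11,12,13}  [accepting]
'b' @ 4: {1,2,3,4,5,6,7,8,10,11,12,13}  [accepting]
'b' @ 5: {1,2,3,4,5,6,7,8,10,11,12,13}  [accepting]
'c' @ 6: {1,2,3,4,5,6,7,8,9,10,11,12,13}  [accepting]
end set {1,2,3,4,5,6,7,8,9,10,11,12,13} — state 1 in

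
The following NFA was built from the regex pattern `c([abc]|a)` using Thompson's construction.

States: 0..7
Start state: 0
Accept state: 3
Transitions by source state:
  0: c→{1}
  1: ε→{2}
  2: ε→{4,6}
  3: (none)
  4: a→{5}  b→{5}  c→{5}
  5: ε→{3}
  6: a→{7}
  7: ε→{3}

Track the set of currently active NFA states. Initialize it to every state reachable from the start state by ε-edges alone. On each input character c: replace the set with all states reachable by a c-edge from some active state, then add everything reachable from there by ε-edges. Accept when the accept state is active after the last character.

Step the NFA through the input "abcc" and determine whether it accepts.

Answer: REJECT

Steps:
initial (ε-close {0}): {0}
'a' @ 1: {}  — no active states
rest 'bcc' ignored (set empty)
final: {}; accept 3 not in set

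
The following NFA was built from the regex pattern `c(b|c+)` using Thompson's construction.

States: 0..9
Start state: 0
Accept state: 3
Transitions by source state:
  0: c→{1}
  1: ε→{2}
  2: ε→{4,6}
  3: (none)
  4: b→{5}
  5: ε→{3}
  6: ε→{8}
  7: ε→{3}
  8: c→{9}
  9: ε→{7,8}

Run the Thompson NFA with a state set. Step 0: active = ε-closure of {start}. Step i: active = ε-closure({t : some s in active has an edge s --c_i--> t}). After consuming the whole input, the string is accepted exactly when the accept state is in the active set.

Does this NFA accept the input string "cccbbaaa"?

Answer: REJECT

Trace:
initial (ε-close {0}): {0}
'c' @ 1: {1,2,4,6,8}
'c' @ 2: {3,7,8,9}  (accept∈set)
'c' @ 3: {3,7,8,9}  (accept∈set)
'b' @ 4: {}  — no active states
rest 'baaa' ignored (set empty)
final: {}; accept 3 not in set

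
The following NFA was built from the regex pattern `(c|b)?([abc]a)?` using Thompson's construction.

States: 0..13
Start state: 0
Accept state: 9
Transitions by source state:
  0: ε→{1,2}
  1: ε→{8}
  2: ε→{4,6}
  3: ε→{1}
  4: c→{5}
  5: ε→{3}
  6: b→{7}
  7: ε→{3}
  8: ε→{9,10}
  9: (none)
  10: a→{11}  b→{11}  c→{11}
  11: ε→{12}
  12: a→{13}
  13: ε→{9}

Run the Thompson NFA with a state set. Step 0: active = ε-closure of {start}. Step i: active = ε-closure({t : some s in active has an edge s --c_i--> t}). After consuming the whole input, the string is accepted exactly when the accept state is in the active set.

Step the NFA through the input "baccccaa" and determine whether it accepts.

S₀ = ε-closure({0}) = {0,1,2,4,6,8,9,10}
'b' @ 1: {1,3,7,8,9,10,11,12}  (accept∈set)
'a' @ 2: {9,11,12,13}  (accept∈set)
'c' @ 3: {}  — state set empty
rest 'cccaa' ignored (set empty)
end set {} — state 9 not in

Answer: REJECT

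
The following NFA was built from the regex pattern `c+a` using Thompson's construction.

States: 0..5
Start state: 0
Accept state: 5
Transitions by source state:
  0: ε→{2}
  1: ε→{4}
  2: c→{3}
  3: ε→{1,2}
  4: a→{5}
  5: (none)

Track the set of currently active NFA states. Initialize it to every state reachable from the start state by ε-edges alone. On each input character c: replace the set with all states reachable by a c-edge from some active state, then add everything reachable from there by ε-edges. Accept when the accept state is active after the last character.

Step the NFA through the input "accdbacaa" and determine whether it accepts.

Answer: REJECT

Steps:
start: ε-closure({0}) = {0,2}
'a' @ 1: {}  — state set empty
rest 'ccdbacaa' ignored (set empty)
after full input: {}  (accept=5 not in)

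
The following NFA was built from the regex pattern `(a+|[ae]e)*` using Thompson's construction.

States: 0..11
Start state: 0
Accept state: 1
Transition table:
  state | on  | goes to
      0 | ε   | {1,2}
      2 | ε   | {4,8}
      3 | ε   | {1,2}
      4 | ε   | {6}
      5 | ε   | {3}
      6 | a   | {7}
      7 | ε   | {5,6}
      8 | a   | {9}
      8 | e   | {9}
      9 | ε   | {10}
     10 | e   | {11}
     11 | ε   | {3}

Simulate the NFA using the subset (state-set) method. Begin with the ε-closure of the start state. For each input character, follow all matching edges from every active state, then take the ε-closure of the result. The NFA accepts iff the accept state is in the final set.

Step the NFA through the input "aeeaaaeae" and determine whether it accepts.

Answer: ACCEPT

Trace:
initial (ε-close {0}): {0,1,2,4,6,8}
'a' @ 1: {1,2,3,4,5,6,7,8,9,10}  (accept∈set)
'e' @ 2: {1,2,3,4,6,8,9,10,11}  (accept∈set)
'e' @ 3: {1,2,3,4,6,8,9,10,11}  (accept∈set)
'a' @ 4: {1,2,3,4,5,6,7,8,9,10}  (accept∈set)
'a' @ 5: {1,2,3,4,5,6,7,8,9,10}  (accept∈set)
'a' @ 6: {1,2,3,4,5,6,7,8,9,10}  (accept∈set)
'e' @ 7: {1,2,3,4,6,8,9,10,11}  (accept∈set)
'a' @ 8: {1,2,3,4,5,6,7,8,9,10}  (accept∈set)
'e' @ 9: {1,2,3,4,6,8,9,10,11}  (accept∈set)
after full input: {1,2,3,4,6,8,9,10,11}  (accept=1 in)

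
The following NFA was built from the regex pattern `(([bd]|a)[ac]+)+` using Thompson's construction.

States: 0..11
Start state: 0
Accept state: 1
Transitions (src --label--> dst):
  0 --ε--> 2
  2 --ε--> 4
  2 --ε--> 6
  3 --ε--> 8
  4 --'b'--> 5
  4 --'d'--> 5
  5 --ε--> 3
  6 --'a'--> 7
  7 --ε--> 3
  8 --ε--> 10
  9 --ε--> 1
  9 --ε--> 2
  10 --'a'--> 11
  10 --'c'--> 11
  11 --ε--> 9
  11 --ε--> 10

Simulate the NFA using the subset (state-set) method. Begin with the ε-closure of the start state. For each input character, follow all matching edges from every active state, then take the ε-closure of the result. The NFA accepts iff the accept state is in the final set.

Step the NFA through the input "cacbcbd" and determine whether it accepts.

S₀ = ε-closure({0}) = {0,2,4,6}
'c' @ 1: {}  — state set empty
rest 'acbcbd' ignored (set empty)
end set {} — state 1 not in

Answer: REJECT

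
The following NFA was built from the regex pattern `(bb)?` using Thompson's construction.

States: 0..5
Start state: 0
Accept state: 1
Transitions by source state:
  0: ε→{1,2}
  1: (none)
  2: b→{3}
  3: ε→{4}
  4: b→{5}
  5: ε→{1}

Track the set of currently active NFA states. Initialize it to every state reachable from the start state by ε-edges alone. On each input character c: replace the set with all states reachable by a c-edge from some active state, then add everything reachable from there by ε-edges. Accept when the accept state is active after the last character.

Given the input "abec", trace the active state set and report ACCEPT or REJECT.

Answer: REJECT

Derivation:
start: ε-closure({0}) = {0,1,2}
'a' @ 1: {}  — dead — no transitions
rest 'bec' ignored (set empty)
end set {} — state 1 not in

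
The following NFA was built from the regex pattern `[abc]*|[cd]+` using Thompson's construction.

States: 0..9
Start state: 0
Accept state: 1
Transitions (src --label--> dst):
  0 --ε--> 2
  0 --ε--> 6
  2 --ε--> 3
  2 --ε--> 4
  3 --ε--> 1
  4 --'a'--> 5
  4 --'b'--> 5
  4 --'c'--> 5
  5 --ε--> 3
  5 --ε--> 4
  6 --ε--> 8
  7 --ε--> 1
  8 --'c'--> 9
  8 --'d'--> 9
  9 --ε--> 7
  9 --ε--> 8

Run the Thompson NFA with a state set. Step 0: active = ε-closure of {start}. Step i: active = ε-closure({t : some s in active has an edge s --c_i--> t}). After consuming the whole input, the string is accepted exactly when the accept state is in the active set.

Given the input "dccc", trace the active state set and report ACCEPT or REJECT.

Answer: ACCEPT

Derivation:
S₀ = ε-closure({0}) = {0,1,2,3,4,6,8}
'd' @ 1: {1,7,8,9}  (accept∈set)
'c' @ 2: {1,7,8,9}  (accept∈set)
'c' @ 3: {1,7,8,9}  (accept∈set)
'c' @ 4: {1,7,8,9}  (accept∈set)
final: {1,7,8,9}; accept 1 in set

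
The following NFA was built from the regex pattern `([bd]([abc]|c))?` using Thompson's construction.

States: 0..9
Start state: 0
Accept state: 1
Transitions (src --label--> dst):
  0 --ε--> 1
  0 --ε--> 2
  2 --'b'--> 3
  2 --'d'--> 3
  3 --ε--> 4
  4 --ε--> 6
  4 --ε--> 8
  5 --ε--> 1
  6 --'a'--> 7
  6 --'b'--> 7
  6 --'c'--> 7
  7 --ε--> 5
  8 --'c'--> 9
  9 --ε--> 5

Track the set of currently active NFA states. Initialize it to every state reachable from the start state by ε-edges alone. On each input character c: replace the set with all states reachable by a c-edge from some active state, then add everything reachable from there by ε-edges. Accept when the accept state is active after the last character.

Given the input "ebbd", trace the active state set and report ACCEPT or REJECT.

Answer: REJECT

Trace:
S₀ = ε-closure({0}) = {0,1,2}
'e' @ 1: {}  — no active states
rest 'bbd' ignored (set empty)
end set {} — state 1 not in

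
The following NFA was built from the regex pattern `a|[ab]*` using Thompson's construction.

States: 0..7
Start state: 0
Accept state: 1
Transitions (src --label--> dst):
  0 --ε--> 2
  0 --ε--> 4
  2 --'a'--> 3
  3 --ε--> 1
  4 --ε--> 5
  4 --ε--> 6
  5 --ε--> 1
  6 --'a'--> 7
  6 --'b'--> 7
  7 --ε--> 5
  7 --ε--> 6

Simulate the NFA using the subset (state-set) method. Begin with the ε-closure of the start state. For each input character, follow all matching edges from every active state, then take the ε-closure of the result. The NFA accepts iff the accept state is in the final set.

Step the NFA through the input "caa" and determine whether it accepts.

initial (ε-close {0}): {0,1,2,4,5,6}
'c' @ 1: {}  — no active states
rest 'aa' ignored (set empty)
end set {} — state 1 not in

Answer: REJECT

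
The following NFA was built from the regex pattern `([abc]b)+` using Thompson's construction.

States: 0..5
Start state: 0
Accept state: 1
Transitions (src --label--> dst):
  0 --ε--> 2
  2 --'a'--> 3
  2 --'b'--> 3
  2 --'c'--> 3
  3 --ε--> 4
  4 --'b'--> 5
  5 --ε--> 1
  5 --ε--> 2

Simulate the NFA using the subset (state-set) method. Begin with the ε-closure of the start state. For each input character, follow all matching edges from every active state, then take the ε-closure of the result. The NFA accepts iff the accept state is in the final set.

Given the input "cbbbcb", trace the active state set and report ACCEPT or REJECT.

Answer: ACCEPT

Trace:
S₀ = ε-closure({0}) = {0,2}
'c' @ 1: {3,4}
'b' @ 2: {1,2,5}  ✓accept
'b' @ 3: {3,4}
'b' @ 4: {1,2,5}  ✓accept
'c' @ 5: {3,4}
'b' @ 6: {1,2,5}  ✓accept
end set {1,2,5} — state 1 in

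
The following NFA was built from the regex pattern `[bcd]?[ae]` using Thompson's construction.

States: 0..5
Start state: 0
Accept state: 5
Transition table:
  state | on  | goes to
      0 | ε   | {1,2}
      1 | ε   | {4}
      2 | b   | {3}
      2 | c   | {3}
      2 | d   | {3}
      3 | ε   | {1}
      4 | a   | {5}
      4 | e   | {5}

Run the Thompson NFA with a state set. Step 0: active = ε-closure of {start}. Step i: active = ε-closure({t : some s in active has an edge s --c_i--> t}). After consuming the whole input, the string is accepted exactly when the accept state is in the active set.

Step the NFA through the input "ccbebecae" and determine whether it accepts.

Answer: REJECT

Derivation:
initial (ε-close {0}): {0,1,2,4}
'c' @ 1: {1,3,4}
'c' @ 2: {}  — state set empty
rest 'bebecae' ignored (set empty)
after full input: {}  (accept=5 not in)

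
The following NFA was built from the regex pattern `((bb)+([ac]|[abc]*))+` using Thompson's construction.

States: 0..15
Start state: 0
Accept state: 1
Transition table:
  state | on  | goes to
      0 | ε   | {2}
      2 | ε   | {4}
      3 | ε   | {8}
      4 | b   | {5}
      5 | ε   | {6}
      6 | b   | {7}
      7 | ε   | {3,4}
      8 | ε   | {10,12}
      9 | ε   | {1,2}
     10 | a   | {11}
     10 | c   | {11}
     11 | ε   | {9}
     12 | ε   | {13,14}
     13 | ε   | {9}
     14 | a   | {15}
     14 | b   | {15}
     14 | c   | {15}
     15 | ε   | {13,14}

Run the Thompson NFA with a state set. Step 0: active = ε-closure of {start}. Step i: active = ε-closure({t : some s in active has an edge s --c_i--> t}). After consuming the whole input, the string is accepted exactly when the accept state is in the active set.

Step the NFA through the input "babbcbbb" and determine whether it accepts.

Answer: REJECT

Steps:
initial (ε-close {0}): {0,2,4}
'b' @ 1: {5,6}
'a' @ 2: {}  — state set empty
rest 'bbcbbb' ignored (set empty)
after full input: {}  (accept=1 not in)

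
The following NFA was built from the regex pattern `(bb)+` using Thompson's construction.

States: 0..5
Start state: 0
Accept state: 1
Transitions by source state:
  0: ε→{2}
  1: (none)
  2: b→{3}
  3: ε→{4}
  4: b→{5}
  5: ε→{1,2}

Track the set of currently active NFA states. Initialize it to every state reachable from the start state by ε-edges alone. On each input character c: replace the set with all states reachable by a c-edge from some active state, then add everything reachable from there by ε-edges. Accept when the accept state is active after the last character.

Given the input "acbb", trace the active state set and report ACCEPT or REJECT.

start: ε-closure({0}) = {0,2}
'a' @ 1: {}  — no active states
rest 'cbb' ignored (set empty)
final: {}; accept 1 not in set

Answer: REJECT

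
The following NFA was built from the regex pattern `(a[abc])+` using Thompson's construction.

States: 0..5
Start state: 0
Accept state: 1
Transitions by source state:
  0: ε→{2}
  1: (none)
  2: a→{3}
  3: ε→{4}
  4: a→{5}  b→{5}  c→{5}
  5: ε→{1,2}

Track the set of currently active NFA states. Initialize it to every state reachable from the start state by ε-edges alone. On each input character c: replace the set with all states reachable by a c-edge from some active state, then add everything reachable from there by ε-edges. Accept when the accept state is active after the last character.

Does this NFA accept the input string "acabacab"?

S₀ = ε-closure({0}) = {0,2}
'a' @ 1: {3,4}
'c' @ 2: {1,2,5}  [accepting]
'a' @ 3: {3,4}
'b' @ 4: {1,2,5}  [accepting]
'a' @ 5: {3,4}
'c' @ 6: {1,2,5}  [accepting]
'a' @ 7: {3,4}
'b' @ 8: {1,2,5}  [accepting]
end set {1,2,5} — state 1 in

Answer: ACCEPT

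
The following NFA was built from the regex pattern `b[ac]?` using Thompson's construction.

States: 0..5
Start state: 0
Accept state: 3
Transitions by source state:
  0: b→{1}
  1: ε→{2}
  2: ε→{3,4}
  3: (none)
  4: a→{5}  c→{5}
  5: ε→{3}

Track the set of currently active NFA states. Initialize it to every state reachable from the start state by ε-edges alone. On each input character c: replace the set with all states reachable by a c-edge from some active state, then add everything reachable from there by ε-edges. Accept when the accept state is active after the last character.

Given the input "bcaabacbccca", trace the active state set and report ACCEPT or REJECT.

S₀ = ε-closure({0}) = {0}
'b' @ 1: {1,2,3,4}  (accept∈set)
'c' @ 2: {3,5}  (accept∈set)
'a' @ 3: {}  — state set empty
rest 'abacbccca' ignored (set empty)
end set {} — state 3 not in

Answer: REJECT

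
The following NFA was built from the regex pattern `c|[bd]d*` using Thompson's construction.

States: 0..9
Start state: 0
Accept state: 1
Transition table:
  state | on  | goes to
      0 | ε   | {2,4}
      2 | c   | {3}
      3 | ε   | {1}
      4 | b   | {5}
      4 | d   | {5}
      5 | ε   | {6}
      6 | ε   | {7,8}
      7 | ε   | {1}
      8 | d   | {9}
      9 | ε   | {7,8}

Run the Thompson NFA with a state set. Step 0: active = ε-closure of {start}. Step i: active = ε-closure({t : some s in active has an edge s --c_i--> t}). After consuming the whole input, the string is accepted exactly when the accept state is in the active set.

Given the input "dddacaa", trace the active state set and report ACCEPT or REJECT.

Answer: REJECT

Steps:
start: ε-closure({0}) = {0,2,4}
'd' @ 1: {1,5,6,7,8}  (accept∈set)
'd' @ 2: {1,7,8,9}  (accept∈set)
'd' @ 3: {1,7,8,9}  (accept∈set)
'a' @ 4: {}  — dead — no transitions
rest 'caa' ignored (set empty)
after full input: {}  (accept=1 not in)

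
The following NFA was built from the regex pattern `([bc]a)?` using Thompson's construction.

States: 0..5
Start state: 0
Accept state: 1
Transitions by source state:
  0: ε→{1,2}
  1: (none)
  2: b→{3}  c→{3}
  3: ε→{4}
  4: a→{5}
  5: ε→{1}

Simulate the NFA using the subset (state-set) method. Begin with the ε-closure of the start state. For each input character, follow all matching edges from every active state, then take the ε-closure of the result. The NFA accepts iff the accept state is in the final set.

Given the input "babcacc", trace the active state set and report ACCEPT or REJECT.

Answer: REJECT

Derivation:
start: ε-closure({0}) = {0,1,2}
'b' @ 1: {3,4}
'a' @ 2: {1,5}  ✓accept
'b' @ 3: {}  — dead — no transitions
rest 'cacc' ignored (set empty)
after full input: {}  (accept=1 not in)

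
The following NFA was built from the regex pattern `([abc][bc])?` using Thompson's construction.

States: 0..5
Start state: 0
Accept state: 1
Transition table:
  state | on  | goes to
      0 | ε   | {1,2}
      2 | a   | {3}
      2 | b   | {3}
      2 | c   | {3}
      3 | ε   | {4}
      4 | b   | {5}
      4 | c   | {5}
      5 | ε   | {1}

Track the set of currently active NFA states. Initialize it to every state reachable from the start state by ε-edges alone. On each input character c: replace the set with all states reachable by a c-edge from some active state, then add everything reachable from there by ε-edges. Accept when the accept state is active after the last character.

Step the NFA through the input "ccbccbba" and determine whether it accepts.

Answer: REJECT

Derivation:
S₀ = ε-closure({0}) = {0,1,2}
'c' @ 1: {3,4}
'c' @ 2: {1,5}  (accept∈set)
'b' @ 3: {}  — no active states
rest 'ccbba' ignored (set empty)
end set {} — state 1 not in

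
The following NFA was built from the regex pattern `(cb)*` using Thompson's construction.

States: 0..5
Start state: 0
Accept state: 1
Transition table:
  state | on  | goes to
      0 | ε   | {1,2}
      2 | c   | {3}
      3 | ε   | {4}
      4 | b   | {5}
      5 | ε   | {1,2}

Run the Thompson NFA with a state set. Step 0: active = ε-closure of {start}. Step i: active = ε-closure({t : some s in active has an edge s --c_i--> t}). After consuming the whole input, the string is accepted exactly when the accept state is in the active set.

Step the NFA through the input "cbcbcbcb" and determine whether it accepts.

initial (ε-close {0}): {0,1,2}
'c' @ 1: {3,4}
'b' @ 2: {1,2,5}  (accept∈set)
'c' @ 3: {3,4}
'b' @ 4: {1,2,5}  (accept∈set)
'c' @ 5: {3,4}
'b' @ 6: {1,2,5}  (accept∈set)
'c' @ 7: {3,4}
'b' @ 8: {1,2,5}  (accept∈set)
after full input: {1,2,5}  (accept=1 in)

Answer: ACCEPT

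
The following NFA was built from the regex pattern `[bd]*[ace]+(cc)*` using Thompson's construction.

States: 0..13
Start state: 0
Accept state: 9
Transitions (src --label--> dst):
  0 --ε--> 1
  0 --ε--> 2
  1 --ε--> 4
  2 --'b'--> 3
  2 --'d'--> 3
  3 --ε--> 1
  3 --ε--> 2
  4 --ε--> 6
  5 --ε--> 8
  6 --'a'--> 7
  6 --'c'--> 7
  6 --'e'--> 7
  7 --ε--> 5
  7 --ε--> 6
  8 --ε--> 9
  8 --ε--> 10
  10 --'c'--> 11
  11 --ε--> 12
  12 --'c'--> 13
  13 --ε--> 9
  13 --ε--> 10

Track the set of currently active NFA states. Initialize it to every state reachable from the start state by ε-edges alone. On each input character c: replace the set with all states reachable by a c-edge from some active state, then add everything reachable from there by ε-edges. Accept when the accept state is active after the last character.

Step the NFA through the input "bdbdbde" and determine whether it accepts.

initial (ε-close {0}): {0,1,2,4,6}
'b' @ 1: {1,2,3,4,6}
'd' @ 2: {1,2,3,4,6}
'b' @ 3: {1,2,3,4,6}
'd' @ 4: {1,2,3,4,6}
'b' @ 5: {1,2,3,4,6}
'd' @ 6: {1,2,3,4,6}
'e' @ 7: {5,6,7,8,9,10}  [accepting]
after full input: {5,6,7,8,9,10}  (accept=9 in)

Answer: ACCEPT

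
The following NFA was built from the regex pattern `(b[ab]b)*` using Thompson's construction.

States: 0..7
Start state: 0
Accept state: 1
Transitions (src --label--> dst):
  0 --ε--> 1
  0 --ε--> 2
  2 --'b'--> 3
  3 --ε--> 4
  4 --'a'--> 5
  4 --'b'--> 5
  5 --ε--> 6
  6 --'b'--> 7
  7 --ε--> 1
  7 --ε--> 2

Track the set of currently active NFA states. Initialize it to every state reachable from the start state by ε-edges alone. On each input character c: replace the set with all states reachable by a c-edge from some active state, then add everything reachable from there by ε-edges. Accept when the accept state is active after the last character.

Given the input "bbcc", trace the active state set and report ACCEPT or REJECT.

Answer: REJECT

Steps:
S₀ = ε-closure({0}) = {0,1,2}
'b' @ 1: {3,4}
'b' @ 2: {5,6}
'c' @ 3: {}  — state set empty
rest 'c' ignored (set empty)
final: {}; accept 1 not in set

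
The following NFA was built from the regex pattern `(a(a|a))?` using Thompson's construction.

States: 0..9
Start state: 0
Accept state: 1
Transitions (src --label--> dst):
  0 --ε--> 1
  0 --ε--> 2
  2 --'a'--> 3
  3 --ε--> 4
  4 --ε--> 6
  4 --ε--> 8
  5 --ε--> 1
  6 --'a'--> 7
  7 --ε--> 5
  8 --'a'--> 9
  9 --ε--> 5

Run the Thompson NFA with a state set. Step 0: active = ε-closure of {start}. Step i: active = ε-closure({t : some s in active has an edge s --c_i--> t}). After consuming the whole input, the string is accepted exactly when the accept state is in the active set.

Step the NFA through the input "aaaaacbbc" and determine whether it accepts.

Answer: REJECT

Trace:
initial (ε-close {0}): {0,1,2}
'a' @ 1: {3,4,6,8}
'a' @ 2: {1,5,7,9}  [accepting]
'a' @ 3: {}  — state set empty
rest 'aacbbc' ignored (set empty)
end set {} — state 1 not in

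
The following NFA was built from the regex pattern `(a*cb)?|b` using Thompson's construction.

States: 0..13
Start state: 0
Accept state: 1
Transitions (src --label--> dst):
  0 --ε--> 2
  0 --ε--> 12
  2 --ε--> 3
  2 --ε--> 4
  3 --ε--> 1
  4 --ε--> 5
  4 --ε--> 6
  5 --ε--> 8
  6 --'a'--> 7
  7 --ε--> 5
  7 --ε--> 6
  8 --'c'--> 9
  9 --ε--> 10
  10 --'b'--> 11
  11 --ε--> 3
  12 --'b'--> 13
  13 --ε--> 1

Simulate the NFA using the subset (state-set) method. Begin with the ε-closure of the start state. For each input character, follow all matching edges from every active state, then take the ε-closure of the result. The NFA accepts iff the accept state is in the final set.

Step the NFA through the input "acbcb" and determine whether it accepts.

Answer: REJECT

Trace:
start: ε-closure({0}) = {0,1,2,3,4,5,6,8,12}
'a' @ 1: {5,6,7,8}
'c' @ 2: {9,10}
'b' @ 3: {1,3,11}  [accepting]
'c' @ 4: {}  — state set empty
rest 'b' ignored (set empty)
after full input: {}  (accept=1 not in)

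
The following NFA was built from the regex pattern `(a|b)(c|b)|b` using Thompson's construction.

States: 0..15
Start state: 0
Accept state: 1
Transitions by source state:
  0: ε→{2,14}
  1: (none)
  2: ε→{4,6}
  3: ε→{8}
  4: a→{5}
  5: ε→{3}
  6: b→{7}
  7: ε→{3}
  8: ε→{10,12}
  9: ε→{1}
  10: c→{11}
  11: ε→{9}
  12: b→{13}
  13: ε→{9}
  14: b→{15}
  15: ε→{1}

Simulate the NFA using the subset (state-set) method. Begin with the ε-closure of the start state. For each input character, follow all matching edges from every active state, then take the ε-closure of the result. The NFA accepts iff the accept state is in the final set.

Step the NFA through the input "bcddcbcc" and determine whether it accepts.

S₀ = ε-closure({0}) = {0,2,4,6,14}
'b' @ 1: {1,3,7,8,10,12,15}  ✓accept
'c' @ 2: {1,9,11}  ✓accept
'd' @ 3: {}  — no active states
rest 'dcbcc' ignored (set empty)
final: {}; accept 1 not in set

Answer: REJECT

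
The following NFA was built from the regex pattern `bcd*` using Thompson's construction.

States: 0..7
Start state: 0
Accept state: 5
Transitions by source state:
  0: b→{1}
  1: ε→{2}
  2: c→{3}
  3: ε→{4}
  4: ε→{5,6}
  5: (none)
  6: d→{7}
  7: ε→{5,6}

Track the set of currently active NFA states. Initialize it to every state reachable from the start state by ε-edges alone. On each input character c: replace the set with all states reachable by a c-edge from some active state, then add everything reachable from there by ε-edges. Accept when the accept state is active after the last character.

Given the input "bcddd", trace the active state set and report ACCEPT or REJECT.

initial (ε-close {0}): {0}
'b' @ 1: {1,2}
'c' @ 2: {3,4,5,6}  (accept∈set)
'd' @ 3: {5,6,7}  (accept∈set)
'd' @ 4: {5,6,7}  (accept∈set)
'd' @ 5: {5,6,7}  (accept∈set)
after full input: {5,6,7}  (accept=5 in)

Answer: ACCEPT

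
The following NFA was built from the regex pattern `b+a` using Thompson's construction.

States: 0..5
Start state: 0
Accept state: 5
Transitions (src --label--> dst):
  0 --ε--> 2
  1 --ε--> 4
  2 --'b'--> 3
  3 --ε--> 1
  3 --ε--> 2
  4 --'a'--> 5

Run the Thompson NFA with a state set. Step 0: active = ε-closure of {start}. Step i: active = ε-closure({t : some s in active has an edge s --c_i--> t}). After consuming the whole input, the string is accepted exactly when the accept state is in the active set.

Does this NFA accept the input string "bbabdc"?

Answer: REJECT

Derivation:
start: ε-closure({0}) = {0,2}
'b' @ 1: {1,2,3,4}
'b' @ 2: {1,2,3,4}
'a' @ 3: {5}  (accept∈set)
'b' @ 4: {}  — dead — no transitions
rest 'dc' ignored (set empty)
final: {}; accept 5 not in set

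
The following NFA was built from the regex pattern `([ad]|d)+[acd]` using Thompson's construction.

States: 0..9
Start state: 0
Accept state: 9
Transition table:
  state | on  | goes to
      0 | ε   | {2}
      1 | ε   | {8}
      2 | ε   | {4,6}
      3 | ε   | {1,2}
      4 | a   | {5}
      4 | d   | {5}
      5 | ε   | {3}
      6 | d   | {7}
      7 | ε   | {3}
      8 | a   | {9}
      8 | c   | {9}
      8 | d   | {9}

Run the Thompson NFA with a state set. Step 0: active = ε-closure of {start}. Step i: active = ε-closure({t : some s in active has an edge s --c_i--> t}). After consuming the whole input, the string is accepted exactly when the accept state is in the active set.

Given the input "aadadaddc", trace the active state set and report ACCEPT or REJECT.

Answer: ACCEPT

Trace:
start: ε-closure({0}) = {0,2,4,6}
'a' @ 1: {1,2,3,4,5,6,8}
'a' @ 2: {1,2,3,4,5,6,8,9}  ✓accept
'd' @ 3: {1,2,3,4,5,6,7,8,9}  ✓accept
'a' @ 4: {1,2,3,4,5,6,8,9}  ✓accept
'd' @ 5: {1,2,3,4,5,6,7,8,9}  ✓accept
'a' @ 6: {1,2,3,4,5,6,8,9}  ✓accept
'd' @ 7: {1,2,3,4,5,6,7,8,9}  ✓accept
'd' @ 8: {1,2,3,4,5,6,7,8,9}  ✓accept
'c' @ 9: {9}  ✓accept
final: {9}; accept 9 in set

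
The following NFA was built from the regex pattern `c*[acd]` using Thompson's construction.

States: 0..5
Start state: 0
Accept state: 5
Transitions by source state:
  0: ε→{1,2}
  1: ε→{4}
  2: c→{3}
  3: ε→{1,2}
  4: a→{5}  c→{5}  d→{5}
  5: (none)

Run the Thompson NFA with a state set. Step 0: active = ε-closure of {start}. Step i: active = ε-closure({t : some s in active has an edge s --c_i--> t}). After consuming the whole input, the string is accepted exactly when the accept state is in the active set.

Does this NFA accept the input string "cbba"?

Answer: REJECT

Trace:
start: ε-closure({0}) = {0,1,2,4}
'c' @ 1: {1,2,3,4,5}  (accept∈set)
'b' @ 2: {}  — dead — no transitions
rest 'ba' ignored (set empty)
final: {}; accept 5 not in set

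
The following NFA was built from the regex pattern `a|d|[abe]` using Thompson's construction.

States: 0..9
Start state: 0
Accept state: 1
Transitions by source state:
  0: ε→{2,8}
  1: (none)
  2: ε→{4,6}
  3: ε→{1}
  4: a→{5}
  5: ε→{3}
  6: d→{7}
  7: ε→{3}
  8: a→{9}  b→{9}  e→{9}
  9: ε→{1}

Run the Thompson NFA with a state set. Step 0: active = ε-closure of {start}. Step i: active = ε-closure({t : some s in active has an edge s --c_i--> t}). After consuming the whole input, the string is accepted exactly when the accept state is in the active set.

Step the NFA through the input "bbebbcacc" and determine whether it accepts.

Answer: REJECT

Trace:
initial (ε-close {0}): {0,2,4,6,8}
'b' @ 1: {1,9}  [accepting]
'b' @ 2: {}  — no active states
rest 'ebbcacc' ignored (set empty)
end set {} — state 1 not in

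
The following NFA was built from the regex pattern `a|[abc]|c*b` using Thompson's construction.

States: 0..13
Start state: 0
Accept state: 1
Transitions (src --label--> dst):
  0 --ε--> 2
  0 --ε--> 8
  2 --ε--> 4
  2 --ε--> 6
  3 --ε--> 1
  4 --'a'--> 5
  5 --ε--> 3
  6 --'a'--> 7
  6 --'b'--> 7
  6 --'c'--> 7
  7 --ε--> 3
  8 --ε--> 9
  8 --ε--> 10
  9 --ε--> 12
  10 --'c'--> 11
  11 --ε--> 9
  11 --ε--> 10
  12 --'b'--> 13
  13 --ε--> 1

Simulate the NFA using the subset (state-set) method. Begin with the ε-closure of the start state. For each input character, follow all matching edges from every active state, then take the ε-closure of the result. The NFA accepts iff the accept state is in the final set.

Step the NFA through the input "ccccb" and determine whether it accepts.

Answer: ACCEPT

Steps:
start: ε-closure({0}) = {0,2,4,6,8,9,10,12}
'c' @ 1: {1,3,7,9,10,11,12}  (accept∈set)
'c' @ 2: {9,10,11,12}
'c' @ 3: {9,10,11,12}
'c' @ 4: {9,10,11,12}
'b' @ 5: {1,13}  (accept∈set)
after full input: {1,13}  (accept=1 in)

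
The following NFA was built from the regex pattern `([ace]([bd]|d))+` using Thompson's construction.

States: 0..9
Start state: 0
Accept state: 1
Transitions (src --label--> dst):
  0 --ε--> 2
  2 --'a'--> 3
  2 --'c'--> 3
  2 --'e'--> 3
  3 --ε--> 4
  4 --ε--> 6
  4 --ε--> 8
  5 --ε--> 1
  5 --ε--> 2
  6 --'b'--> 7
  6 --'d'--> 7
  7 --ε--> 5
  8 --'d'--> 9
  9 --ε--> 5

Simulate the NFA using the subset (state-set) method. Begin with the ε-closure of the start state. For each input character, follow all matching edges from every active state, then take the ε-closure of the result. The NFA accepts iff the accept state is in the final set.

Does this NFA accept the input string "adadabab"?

Answer: ACCEPT

Steps:
initial (ε-close {0}): {0,2}
'a' @ 1: {3,4,6,8}
'd' @ 2: {1,2,5,7,9}  [accepting]
'a' @ 3: {3,4,6,8}
'd' @ 4: {1,2,5,7,9}  [accepting]
'a' @ 5: {3,4,6,8}
'b' @ 6: {1,2,5,7}  [accepting]
'a' @ 7: {3,4,6,8}
'b' @ 8: {1,2,5,7}  [accepting]
after full input: {1,2,5,7}  (accept=1 in)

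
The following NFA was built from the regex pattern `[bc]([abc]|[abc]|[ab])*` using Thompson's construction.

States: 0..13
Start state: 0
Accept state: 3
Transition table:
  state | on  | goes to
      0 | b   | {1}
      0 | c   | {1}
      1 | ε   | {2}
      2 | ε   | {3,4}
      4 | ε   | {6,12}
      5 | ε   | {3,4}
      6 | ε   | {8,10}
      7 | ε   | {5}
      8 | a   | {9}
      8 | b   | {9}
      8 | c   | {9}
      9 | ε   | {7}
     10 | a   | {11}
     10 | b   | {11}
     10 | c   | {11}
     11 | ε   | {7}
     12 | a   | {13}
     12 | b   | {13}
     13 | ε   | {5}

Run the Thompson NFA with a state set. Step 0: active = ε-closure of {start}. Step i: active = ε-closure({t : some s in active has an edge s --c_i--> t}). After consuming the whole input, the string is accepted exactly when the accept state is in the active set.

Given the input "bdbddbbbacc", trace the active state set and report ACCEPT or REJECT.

Answer: REJECT

Trace:
initial (ε-close {0}): {0}
'b' @ 1: {1,2,3,4,6,8,10,12}  (accept∈set)
'd' @ 2: {}  — no active states
rest 'bddbbbacc' ignored (set empty)
end set {} — state 3 not in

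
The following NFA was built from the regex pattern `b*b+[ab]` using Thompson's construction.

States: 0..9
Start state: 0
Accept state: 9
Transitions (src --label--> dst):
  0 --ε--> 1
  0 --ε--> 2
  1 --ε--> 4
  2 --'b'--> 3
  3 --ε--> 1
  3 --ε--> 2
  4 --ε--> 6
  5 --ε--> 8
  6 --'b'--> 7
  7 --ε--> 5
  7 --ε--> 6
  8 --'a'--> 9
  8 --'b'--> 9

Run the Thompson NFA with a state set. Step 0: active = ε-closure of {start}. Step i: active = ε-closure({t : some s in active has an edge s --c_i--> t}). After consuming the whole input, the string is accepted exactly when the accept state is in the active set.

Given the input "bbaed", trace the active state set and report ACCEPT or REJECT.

initial (ε-close {0}): {0,1,2,4,6}
'b' @ 1: {1,2,3,4,5,6,7,8}
'b' @ 2: {1,2,3,4,5,6,7,8,9}  [accepting]
'a' @ 3: {9}  [accepting]
'e' @ 4: {}  — no active states
rest 'd' ignored (set empty)
after full input: {}  (accept=9 not in)

Answer: REJECT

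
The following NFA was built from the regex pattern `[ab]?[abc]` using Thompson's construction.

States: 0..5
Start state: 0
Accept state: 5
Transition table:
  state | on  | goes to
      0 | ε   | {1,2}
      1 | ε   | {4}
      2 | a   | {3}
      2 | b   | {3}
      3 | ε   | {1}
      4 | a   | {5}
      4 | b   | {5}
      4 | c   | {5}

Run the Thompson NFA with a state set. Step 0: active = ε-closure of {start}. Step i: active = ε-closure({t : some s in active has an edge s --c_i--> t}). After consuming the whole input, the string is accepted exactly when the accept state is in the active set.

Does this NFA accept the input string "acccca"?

Answer: REJECT

Steps:
initial (ε-close {0}): {0,1,2,4}
'a' @ 1: {1,3,4,5}  [accepting]
'c' @ 2: {5}  [accepting]
'c' @ 3: {}  — state set empty
rest 'cca' ignored (set empty)
after full input: {}  (accept=5 not in)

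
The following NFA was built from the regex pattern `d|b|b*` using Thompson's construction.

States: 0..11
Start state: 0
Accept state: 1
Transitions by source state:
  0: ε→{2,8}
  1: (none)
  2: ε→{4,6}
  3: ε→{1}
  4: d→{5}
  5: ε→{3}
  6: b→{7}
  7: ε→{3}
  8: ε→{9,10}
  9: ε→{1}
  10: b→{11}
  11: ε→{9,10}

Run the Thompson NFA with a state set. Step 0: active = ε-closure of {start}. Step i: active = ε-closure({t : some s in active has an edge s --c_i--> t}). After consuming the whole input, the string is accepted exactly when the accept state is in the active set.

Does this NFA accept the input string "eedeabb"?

Answer: REJECT

Derivation:
initial (ε-close {0}): {0,1,2,4,6,8,9,10}
'e' @ 1: {}  — dead — no transitions
rest 'edeabb' ignored (set empty)
after full input: {}  (accept=1 not in)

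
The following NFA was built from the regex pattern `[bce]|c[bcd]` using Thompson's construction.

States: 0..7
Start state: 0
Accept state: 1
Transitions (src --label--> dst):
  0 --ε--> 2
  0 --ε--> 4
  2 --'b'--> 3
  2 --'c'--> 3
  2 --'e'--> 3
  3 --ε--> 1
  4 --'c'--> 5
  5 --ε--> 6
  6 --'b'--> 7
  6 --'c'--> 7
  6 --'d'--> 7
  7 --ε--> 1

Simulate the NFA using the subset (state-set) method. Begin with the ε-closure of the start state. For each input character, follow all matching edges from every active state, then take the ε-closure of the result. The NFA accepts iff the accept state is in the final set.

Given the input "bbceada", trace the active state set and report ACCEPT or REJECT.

Answer: REJECT

Derivation:
initial (ε-close {0}): {0,2,4}
'b' @ 1: {1,3}  (accept∈set)
'b' @ 2: {}  — state set empty
rest 'ceada' ignored (set empty)
final: {}; accept 1 not in set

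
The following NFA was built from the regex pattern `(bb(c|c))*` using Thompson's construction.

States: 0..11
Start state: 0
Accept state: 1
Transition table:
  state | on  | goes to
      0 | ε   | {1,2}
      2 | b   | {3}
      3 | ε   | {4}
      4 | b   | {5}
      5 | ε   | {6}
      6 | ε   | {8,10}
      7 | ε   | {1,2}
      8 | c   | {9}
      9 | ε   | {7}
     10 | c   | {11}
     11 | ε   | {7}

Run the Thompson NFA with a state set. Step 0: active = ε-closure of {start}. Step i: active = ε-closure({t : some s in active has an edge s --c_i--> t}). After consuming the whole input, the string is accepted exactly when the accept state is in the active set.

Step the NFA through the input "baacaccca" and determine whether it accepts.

start: ε-closure({0}) = {0,1,2}
'b' @ 1: {3,4}
'a' @ 2: {}  — no active states
rest 'acaccca' ignored (set empty)
final: {}; accept 1 not in set

Answer: REJECT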